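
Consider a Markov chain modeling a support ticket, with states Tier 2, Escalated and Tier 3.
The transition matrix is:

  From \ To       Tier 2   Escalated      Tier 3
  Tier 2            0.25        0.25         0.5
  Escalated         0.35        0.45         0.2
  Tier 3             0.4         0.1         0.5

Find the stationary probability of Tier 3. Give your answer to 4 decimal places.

Let the stationary distribution be π with π = πP and π_1 + π_2 + π_3 = 1.
π_1 = 0.25·π_1 + 0.35·π_2 + 0.4·π_3
π_2 = 0.25·π_1 + 0.45·π_2 + 0.1·π_3
Solving with the normalization constraint gives π = (0.3377, 0.2318, 0.4305).
So the stationary probability of Tier 3 is 0.4305.

0.4305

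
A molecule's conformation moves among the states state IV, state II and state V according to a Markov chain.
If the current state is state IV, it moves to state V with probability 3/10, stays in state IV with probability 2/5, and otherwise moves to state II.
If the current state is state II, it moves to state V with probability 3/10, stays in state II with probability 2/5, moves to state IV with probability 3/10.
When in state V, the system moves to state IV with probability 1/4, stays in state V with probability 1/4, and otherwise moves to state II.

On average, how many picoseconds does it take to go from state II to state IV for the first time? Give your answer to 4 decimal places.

Let t(s) be the expected number of picoseconds to first reach state IV from state s, with t(state IV) = 0. Conditioning on the first picosecond:
t(state II) = 1 + 0.4·t(state II) + 0.3·t(state V)
t(state V) = 1 + 0.5·t(state II) + 0.25·t(state V)
Solving: t(state II) = 3.5000, t(state V) = 3.6667.
Expected picoseconds from state II to state IV: 3.5000.

3.5000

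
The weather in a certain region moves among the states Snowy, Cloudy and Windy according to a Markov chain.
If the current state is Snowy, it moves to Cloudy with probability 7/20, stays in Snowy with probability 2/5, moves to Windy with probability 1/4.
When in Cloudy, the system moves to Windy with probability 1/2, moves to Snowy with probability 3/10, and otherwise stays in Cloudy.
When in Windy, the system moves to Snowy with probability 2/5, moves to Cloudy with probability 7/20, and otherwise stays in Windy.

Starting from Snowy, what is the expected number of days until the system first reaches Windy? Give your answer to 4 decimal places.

Let t(s) be the expected number of days to first reach Windy from state s, with t(Windy) = 0. Conditioning on the first day:
t(Snowy) = 1 + 0.4·t(Snowy) + 0.35·t(Cloudy)
t(Cloudy) = 1 + 0.3·t(Snowy) + 0.2·t(Cloudy)
Solving: t(Snowy) = 3.0667, t(Cloudy) = 2.4000.
Expected days from Snowy to Windy: 3.0667.

3.0667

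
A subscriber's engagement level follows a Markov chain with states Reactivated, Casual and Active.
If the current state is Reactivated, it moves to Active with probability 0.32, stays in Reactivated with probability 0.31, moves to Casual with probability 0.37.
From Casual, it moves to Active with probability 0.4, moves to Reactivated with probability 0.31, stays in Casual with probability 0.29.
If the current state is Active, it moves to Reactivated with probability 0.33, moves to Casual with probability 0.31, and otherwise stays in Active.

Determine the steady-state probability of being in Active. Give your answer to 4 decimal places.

0.3602

Let the stationary distribution be π with π = πP and π_1 + π_2 + π_3 = 1.
π_1 = 0.31·π_1 + 0.31·π_2 + 0.33·π_3
π_2 = 0.37·π_1 + 0.29·π_2 + 0.31·π_3
Solving with the normalization constraint gives π = (0.3172, 0.3226, 0.3602).
So the stationary probability of Active is 0.3602.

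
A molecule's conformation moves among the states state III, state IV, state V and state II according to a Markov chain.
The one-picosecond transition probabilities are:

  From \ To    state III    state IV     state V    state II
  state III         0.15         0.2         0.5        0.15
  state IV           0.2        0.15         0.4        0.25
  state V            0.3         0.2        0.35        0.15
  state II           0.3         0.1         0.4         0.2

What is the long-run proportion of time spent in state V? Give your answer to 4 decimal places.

Let the stationary distribution be π with π = πP and π_1 + π_2 + π_3 + π_4 = 1.
π_1 = 0.15·π_1 + 0.2·π_2 + 0.3·π_3 + 0.3·π_4
π_2 = 0.2·π_1 + 0.15·π_2 + 0.2·π_3 + 0.1·π_4
π_3 = 0.5·π_1 + 0.4·π_2 + 0.35·π_3 + 0.4·π_4
Solving with the normalization constraint gives π = (0.2458, 0.1737, 0.4044, 0.1762).
So the stationary probability of state V is 0.4044.

0.4044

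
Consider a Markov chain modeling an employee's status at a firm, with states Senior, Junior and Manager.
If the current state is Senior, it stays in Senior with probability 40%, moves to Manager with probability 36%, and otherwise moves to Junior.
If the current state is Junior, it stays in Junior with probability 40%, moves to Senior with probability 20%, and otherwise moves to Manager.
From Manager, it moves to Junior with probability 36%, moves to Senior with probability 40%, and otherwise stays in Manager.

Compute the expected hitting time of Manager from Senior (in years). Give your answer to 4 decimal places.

2.6923

Let t(s) be the expected number of years to first reach Manager from state s, with t(Manager) = 0. Conditioning on the first year:
t(Senior) = 1 + 0.4·t(Senior) + 0.24·t(Junior)
t(Junior) = 1 + 0.2·t(Senior) + 0.4·t(Junior)
Solving: t(Senior) = 2.6923, t(Junior) = 2.5641.
Expected years from Senior to Manager: 2.6923.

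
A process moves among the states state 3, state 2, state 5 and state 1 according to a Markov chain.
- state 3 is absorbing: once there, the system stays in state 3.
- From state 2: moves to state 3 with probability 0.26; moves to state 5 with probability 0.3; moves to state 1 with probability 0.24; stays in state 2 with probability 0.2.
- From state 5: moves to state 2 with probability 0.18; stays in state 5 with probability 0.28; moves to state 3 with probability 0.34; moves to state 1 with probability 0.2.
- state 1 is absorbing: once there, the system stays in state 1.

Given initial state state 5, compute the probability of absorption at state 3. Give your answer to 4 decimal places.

0.6107

Let h(s) be the probability of absorption at state 3 starting from transient state s. Then h(state 3) = 1 and h(state 1) = 0. By first-step analysis:
h(state 2) = 0.26·1 + 0.2·h(state 2) + 0.3·h(state 5) + 0.24·0
h(state 5) = 0.34·1 + 0.18·h(state 2) + 0.28·h(state 5) + 0.2·0
Solving: h(state 2) = 0.5540, h(state 5) = 0.6107.
Starting from state 5, the probability is 0.6107.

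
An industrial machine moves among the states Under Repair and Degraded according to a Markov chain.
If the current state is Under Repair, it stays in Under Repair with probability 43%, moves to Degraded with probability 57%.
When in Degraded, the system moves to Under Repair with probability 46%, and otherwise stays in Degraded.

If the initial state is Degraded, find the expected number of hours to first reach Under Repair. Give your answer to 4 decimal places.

Let t(s) be the expected number of hours to first reach Under Repair from state s, with t(Under Repair) = 0. Conditioning on the first hour:
t(Degraded) = 1 + 0.54·t(Degraded)
Solving: t(Degraded) = 2.1739.
Expected hours from Degraded to Under Repair: 2.1739.

2.1739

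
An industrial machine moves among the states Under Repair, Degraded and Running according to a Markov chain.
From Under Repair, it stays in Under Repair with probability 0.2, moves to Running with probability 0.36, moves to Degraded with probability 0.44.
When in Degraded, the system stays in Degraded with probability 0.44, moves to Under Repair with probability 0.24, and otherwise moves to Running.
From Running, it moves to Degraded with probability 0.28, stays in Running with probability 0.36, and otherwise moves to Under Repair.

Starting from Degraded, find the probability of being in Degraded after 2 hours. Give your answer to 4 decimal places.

Sum over the intermediate state after 1 hour:
P = P(Degraded→Under Repair)·P(Under Repair→Degraded) + P(Degraded→Degraded)·P(Degraded→Degraded) + P(Degraded→Running)·P(Running→Degraded)
  = 0.24×0.44 + 0.44×0.44 + 0.32×0.28
  = 0.1056 + 0.1936 + 0.0896 = 0.3888

0.3888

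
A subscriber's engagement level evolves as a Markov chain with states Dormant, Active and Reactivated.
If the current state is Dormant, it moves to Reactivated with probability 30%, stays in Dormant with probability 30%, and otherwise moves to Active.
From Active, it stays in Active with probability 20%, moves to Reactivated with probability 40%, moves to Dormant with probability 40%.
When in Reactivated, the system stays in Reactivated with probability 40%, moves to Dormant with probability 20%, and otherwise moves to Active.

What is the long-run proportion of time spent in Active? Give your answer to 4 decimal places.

Let the stationary distribution be π with π = πP and π_1 + π_2 + π_3 = 1.
π_1 = 0.3·π_1 + 0.4·π_2 + 0.2·π_3
π_2 = 0.4·π_1 + 0.2·π_2 + 0.4·π_3
Solving with the normalization constraint gives π = (0.2963, 0.3333, 0.3704).
So the stationary probability of Active is 0.3333.

0.3333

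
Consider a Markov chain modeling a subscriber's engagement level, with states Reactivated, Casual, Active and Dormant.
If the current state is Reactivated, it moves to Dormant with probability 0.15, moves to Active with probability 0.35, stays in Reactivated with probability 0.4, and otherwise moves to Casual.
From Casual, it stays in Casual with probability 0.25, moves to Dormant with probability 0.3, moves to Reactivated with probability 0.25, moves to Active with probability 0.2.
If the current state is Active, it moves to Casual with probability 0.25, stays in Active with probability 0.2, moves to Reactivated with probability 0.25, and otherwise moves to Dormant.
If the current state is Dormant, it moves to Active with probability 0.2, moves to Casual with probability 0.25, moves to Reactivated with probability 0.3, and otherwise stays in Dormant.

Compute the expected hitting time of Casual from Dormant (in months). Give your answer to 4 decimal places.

Let t(s) be the expected number of months to first reach Casual from state s, with t(Casual) = 0. Conditioning on the first month:
t(Reactivated) = 1 + 0.4·t(Reactivated) + 0.35·t(Active) + 0.15·t(Dormant)
t(Active) = 1 + 0.25·t(Reactivated) + 0.2·t(Active) + 0.3·t(Dormant)
t(Dormant) = 1 + 0.3·t(Reactivated) + 0.2·t(Active) + 0.25·t(Dormant)
Solving: t(Reactivated) = 5.7669, t(Active) = 4.9080, t(Dormant) = 4.9489.
Expected months from Dormant to Casual: 4.9489.

4.9489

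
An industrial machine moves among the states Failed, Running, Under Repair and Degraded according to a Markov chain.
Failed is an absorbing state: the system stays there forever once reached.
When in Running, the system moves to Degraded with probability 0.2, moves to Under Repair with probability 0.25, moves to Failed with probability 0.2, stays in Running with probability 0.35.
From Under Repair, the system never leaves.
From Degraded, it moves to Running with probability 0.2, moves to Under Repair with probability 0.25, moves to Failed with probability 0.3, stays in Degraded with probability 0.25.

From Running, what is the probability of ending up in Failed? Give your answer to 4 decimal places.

Let h(s) be the probability of absorption at Failed starting from transient state s. Then h(Failed) = 1 and h(Under Repair) = 0. By first-step analysis:
h(Running) = 0.2·1 + 0.35·h(Running) + 0.25·0 + 0.2·h(Degraded)
h(Degraded) = 0.3·1 + 0.2·h(Running) + 0.25·0 + 0.25·h(Degraded)
Solving: h(Running) = 0.4693, h(Degraded) = 0.5251.
Starting from Running, the probability is 0.4693.

0.4693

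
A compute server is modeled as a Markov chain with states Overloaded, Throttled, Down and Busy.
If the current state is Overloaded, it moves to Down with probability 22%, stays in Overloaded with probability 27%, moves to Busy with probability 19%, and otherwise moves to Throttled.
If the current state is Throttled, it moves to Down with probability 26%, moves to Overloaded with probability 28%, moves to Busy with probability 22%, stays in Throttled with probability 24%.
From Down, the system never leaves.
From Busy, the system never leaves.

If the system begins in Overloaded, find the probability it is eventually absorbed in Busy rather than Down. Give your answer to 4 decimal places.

0.4617

Let h(s) be the probability of absorption at Busy starting from transient state s. Then h(Busy) = 1 and h(Down) = 0. By first-step analysis:
h(Overloaded) = 0.27·h(Overloaded) + 0.32·h(Throttled) + 0.22·0 + 0.19·1
h(Throttled) = 0.28·h(Overloaded) + 0.24·h(Throttled) + 0.26·0 + 0.22·1
Solving: h(Overloaded) = 0.4617, h(Throttled) = 0.4596.
Starting from Overloaded, the probability is 0.4617.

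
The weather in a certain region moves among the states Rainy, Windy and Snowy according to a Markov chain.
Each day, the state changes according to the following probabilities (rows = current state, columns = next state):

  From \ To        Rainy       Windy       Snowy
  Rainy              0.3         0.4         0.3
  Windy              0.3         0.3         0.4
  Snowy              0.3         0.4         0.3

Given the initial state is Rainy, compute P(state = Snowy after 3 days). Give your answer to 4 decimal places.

0.3360

Propagate the distribution vector 3 days from Rainy.
After 0 days: (1.0000, 0.0000, 0.0000)
After 1 day: (0.3000, 0.4000, 0.3000)
After 2 days: (0.3000, 0.3600, 0.3400)
After 3 days: (0.3000, 0.3640, 0.3360)
P(in Snowy after 3 days) = 0.3360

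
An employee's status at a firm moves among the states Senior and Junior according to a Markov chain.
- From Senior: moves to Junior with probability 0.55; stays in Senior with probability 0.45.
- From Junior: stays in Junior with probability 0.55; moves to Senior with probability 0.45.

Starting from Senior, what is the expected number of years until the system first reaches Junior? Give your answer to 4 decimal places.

1.8182

Let t(s) be the expected number of years to first reach Junior from state s, with t(Junior) = 0. Conditioning on the first year:
t(Senior) = 1 + 0.45·t(Senior)
Solving: t(Senior) = 1.8182.
Expected years from Senior to Junior: 1.8182.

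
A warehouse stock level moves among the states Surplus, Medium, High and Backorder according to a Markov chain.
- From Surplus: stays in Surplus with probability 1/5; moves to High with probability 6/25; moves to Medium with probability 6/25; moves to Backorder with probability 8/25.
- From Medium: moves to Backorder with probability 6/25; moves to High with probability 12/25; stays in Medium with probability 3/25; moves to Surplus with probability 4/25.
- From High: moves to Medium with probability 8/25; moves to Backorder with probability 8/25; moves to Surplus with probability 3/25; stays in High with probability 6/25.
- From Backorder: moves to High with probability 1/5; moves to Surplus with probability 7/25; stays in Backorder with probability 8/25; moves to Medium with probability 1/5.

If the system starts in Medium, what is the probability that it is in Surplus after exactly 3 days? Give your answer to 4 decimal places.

0.1939

Propagate the distribution vector 3 days from Medium.
After 0 days: (0.0000, 1.0000, 0.0000, 0.0000)
After 1 day: (0.1600, 0.1200, 0.4800, 0.2400)
After 2 days: (0.1760, 0.2544, 0.2592, 0.3104)
After 3 days: (0.1939, 0.2178, 0.2886, 0.2996)
P(in Surplus after 3 days) = 0.1939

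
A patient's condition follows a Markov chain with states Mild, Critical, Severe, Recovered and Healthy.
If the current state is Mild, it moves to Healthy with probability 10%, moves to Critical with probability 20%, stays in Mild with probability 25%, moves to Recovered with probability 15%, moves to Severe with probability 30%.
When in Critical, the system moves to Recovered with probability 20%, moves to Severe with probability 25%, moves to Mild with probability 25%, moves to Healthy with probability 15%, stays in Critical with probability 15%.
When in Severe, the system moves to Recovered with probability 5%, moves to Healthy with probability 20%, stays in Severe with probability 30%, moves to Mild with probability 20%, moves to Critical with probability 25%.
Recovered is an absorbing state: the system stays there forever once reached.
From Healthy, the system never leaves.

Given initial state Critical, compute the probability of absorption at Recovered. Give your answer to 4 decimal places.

Let h(s) be the probability of absorption at Recovered starting from transient state s. Then h(Recovered) = 1 and h(Healthy) = 0. By first-step analysis:
h(Mild) = 0.25·h(Mild) + 0.2·h(Critical) + 0.3·h(Severe) + 0.15·1 + 0.1·0
h(Critical) = 0.25·h(Mild) + 0.15·h(Critical) + 0.25·h(Severe) + 0.2·1 + 0.15·0
h(Severe) = 0.2·h(Mild) + 0.25·h(Critical) + 0.3·h(Severe) + 0.05·1 + 0.2·0
Solving: h(Mild) = 0.4853, h(Critical) = 0.4914, h(Severe) = 0.3856.
Starting from Critical, the probability is 0.4914.

0.4914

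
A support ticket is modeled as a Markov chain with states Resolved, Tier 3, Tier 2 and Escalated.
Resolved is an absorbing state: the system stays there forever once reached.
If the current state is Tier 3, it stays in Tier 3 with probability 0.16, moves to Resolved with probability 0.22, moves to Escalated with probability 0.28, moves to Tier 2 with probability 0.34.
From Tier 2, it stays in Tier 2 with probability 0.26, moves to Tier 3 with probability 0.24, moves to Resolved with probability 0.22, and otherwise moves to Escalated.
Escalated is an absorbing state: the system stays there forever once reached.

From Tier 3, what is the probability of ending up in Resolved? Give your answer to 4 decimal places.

0.4400

Let h(s) be the probability of absorption at Resolved starting from transient state s. Then h(Resolved) = 1 and h(Escalated) = 0. By first-step analysis:
h(Tier 3) = 0.22·1 + 0.16·h(Tier 3) + 0.34·h(Tier 2) + 0.28·0
h(Tier 2) = 0.22·1 + 0.24·h(Tier 3) + 0.26·h(Tier 2) + 0.28·0
Solving: h(Tier 3) = 0.4400, h(Tier 2) = 0.4400.
Starting from Tier 3, the probability is 0.4400.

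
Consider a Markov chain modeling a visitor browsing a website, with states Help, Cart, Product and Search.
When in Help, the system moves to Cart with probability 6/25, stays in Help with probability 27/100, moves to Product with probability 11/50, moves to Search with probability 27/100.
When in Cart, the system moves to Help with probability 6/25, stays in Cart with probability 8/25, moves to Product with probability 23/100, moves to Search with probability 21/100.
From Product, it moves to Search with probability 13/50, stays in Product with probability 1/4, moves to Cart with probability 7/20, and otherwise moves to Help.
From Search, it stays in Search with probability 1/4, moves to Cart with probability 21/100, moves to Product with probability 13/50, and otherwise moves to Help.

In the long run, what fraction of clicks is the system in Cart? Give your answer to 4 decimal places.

Let the stationary distribution be π with π = πP and π_1 + π_2 + π_3 + π_4 = 1.
π_1 = 0.27·π_1 + 0.24·π_2 + 0.14·π_3 + 0.28·π_4
π_2 = 0.24·π_1 + 0.32·π_2 + 0.35·π_3 + 0.21·π_4
π_3 = 0.22·π_1 + 0.23·π_2 + 0.25·π_3 + 0.26·π_4
Solving with the normalization constraint gives π = (0.2328, 0.2815, 0.2398, 0.2458).
So the stationary probability of Cart is 0.2815.

0.2815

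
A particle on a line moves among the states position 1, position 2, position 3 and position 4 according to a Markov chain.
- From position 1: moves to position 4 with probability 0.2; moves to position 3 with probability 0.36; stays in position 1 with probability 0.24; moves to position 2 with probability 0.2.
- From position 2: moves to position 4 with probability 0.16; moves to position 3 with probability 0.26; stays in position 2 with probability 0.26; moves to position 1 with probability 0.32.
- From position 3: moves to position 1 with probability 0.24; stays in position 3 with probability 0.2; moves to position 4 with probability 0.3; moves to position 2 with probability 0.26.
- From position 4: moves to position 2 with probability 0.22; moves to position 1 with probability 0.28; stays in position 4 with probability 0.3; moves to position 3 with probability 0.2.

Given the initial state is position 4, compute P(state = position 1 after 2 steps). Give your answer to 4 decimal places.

0.2696

Propagate the distribution vector 2 steps from position 4.
After 0 steps: (0.0000, 0.0000, 0.0000, 1.0000)
After 1 step: (0.2800, 0.2200, 0.2000, 0.3000)
After 2 steps: (0.2696, 0.2312, 0.2580, 0.2412)
P(in position 1 after 2 steps) = 0.2696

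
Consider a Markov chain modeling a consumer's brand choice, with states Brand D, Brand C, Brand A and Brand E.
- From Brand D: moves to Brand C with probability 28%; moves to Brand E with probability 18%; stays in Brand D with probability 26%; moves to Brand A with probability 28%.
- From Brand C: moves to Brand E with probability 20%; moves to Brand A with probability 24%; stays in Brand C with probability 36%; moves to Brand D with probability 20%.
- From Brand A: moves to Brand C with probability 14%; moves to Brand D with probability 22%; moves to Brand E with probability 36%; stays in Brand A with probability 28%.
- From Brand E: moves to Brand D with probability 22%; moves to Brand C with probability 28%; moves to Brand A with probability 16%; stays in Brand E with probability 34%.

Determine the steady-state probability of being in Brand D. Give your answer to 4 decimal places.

Let the stationary distribution be π with π = πP and π_1 + π_2 + π_3 + π_4 = 1.
π_1 = 0.26·π_1 + 0.2·π_2 + 0.22·π_3 + 0.22·π_4
π_2 = 0.28·π_1 + 0.36·π_2 + 0.14·π_3 + 0.28·π_4
π_3 = 0.28·π_1 + 0.24·π_2 + 0.28·π_3 + 0.16·π_4
Solving with the normalization constraint gives π = (0.2236, 0.2683, 0.2367, 0.2714).
So the stationary probability of Brand D is 0.2236.

0.2236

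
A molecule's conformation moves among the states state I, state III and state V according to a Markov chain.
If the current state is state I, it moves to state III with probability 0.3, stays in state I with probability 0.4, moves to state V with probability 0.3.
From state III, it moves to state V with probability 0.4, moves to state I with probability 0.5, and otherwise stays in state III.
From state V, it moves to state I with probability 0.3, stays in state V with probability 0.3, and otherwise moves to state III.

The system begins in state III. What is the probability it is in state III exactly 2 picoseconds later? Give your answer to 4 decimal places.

0.3200

Sum over the intermediate state after 1 picosecond:
P = P(state III→state I)·P(state I→state III) + P(state III→state III)·P(state III→state III) + P(state III→state V)·P(state V→state III)
  = 0.5×0.3 + 0.1×0.1 + 0.4×0.4
  = 0.1500 + 0.0100 + 0.1600 = 0.3200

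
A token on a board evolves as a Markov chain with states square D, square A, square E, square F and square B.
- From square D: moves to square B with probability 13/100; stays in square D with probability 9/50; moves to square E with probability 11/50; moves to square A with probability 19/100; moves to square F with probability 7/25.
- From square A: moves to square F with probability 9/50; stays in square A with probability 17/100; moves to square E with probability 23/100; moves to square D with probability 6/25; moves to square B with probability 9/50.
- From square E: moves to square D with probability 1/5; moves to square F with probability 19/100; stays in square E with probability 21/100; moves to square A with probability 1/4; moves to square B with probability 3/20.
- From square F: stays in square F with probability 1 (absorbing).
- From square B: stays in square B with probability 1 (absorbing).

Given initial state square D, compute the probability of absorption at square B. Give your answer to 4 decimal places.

Let h(s) be the probability of absorption at square B starting from transient state s. Then h(square B) = 1 and h(square F) = 0. By first-step analysis:
h(square D) = 0.18·h(square D) + 0.19·h(square A) + 0.22·h(square E) + 0.28·0 + 0.13·1
h(square A) = 0.24·h(square D) + 0.17·h(square A) + 0.23·h(square E) + 0.18·0 + 0.18·1
h(square E) = 0.2·h(square D) + 0.25·h(square A) + 0.21·h(square E) + 0.19·0 + 0.15·1
Solving: h(square D) = 0.3753, h(square A) = 0.4432, h(square E) = 0.4251.
Starting from square D, the probability is 0.3753.

0.3753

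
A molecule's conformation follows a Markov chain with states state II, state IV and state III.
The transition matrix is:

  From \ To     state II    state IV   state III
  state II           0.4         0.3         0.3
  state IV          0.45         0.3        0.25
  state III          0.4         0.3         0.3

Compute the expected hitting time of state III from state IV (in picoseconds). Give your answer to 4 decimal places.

Let t(s) be the expected number of picoseconds to first reach state III from state s, with t(state III) = 0. Conditioning on the first picosecond:
t(state II) = 1 + 0.4·t(state II) + 0.3·t(state IV)
t(state IV) = 1 + 0.45·t(state II) + 0.3·t(state IV)
Solving: t(state II) = 3.5088, t(state IV) = 3.6842.
Expected picoseconds from state IV to state III: 3.6842.

3.6842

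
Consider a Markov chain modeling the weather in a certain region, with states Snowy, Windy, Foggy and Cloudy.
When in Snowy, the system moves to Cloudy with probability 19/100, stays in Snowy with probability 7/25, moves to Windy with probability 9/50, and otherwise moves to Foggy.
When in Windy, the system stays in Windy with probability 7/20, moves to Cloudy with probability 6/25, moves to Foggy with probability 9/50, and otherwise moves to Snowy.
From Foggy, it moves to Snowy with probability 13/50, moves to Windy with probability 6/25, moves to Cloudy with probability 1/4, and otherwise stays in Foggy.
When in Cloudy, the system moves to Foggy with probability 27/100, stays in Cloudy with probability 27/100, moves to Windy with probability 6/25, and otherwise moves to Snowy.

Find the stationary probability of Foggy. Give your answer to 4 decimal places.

0.2618

Let the stationary distribution be π with π = πP and π_1 + π_2 + π_3 + π_4 = 1.
π_1 = 0.28·π_1 + 0.23·π_2 + 0.26·π_3 + 0.22·π_4
π_2 = 0.18·π_1 + 0.35·π_2 + 0.24·π_3 + 0.24·π_4
π_3 = 0.35·π_1 + 0.18·π_2 + 0.25·π_3 + 0.27·π_4
Solving with the normalization constraint gives π = (0.2479, 0.2530, 0.2618, 0.2373).
So the stationary probability of Foggy is 0.2618.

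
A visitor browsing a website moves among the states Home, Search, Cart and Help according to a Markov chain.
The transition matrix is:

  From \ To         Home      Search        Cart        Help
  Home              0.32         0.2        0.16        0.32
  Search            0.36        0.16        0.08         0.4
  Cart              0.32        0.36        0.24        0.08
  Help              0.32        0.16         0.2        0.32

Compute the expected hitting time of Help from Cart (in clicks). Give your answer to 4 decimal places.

Let t(s) be the expected number of clicks to first reach Help from state s, with t(Help) = 0. Conditioning on the first click:
t(Home) = 1 + 0.32·t(Home) + 0.2·t(Search) + 0.16·t(Cart)
t(Search) = 1 + 0.36·t(Home) + 0.16·t(Search) + 0.08·t(Cart)
t(Cart) = 1 + 0.32·t(Home) + 0.36·t(Search) + 0.24·t(Cart)
Solving: t(Home) = 3.3326, t(Search) = 3.0136, t(Cart) = 4.1465.
Expected clicks from Cart to Help: 4.1465.

4.1465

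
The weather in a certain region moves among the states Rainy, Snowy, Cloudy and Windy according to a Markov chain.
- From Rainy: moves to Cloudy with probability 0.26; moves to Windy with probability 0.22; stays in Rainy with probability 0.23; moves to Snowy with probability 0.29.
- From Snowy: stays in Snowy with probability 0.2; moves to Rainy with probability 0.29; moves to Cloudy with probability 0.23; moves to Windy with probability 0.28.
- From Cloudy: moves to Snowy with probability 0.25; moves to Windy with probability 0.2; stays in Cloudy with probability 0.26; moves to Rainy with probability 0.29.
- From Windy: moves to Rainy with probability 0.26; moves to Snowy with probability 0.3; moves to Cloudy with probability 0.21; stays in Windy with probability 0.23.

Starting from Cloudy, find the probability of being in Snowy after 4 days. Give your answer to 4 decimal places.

Propagate the distribution vector 4 days from Cloudy.
After 0 days: (0.0000, 0.0000, 1.0000, 0.0000)
After 1 day: (0.2900, 0.2500, 0.2600, 0.2000)
After 2 days: (0.2666, 0.2591, 0.2425, 0.2318)
After 3 days: (0.2671, 0.2593, 0.2406, 0.2330)
After 4 days: (0.2670, 0.2594, 0.2406, 0.2331)
P(in Snowy after 4 days) = 0.2594

0.2594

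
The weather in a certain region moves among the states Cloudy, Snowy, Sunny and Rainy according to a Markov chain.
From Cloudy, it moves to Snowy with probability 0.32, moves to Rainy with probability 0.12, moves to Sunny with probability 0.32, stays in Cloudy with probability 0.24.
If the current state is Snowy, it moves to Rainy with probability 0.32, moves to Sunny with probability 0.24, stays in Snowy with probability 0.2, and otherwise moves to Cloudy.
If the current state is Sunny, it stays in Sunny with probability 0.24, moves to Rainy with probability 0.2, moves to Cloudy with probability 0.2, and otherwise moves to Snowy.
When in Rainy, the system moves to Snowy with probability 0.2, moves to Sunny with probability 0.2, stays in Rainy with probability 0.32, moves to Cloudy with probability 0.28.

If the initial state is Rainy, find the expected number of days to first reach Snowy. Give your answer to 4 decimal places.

3.7252

Let t(s) be the expected number of days to first reach Snowy from state s, with t(Snowy) = 0. Conditioning on the first day:
t(Cloudy) = 1 + 0.24·t(Cloudy) + 0.32·t(Sunny) + 0.12·t(Rainy)
t(Sunny) = 1 + 0.2·t(Cloudy) + 0.24·t(Sunny) + 0.2·t(Rainy)
t(Rainy) = 1 + 0.28·t(Cloudy) + 0.2·t(Sunny) + 0.32·t(Rainy)
Solving: t(Cloudy) = 3.2285, t(Sunny) = 3.1457, t(Rainy) = 3.7252.
Expected days from Rainy to Snowy: 3.7252.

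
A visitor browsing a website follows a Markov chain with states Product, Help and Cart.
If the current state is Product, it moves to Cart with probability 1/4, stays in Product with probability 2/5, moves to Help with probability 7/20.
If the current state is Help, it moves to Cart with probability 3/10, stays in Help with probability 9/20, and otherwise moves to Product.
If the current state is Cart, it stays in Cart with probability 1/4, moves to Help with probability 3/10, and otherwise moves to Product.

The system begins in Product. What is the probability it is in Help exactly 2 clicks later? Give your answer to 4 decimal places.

0.3725

Sum over the intermediate state after 1 click:
P = P(Product→Product)·P(Product→Help) + P(Product→Help)·P(Help→Help) + P(Product→Cart)·P(Cart→Help)
  = 0.4×0.35 + 0.35×0.45 + 0.25×0.3
  = 0.1400 + 0.1575 + 0.0750 = 0.3725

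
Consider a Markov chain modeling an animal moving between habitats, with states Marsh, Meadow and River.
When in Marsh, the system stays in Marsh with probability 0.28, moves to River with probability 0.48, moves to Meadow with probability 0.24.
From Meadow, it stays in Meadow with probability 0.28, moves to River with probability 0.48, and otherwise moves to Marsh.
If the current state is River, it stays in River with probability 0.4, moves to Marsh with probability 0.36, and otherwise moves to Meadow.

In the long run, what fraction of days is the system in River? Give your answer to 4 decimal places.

Let the stationary distribution be π with π = πP and π_1 + π_2 + π_3 = 1.
π_1 = 0.28·π_1 + 0.24·π_2 + 0.36·π_3
π_2 = 0.24·π_1 + 0.28·π_2 + 0.24·π_3
Solving with the normalization constraint gives π = (0.3056, 0.2500, 0.4444).
So the stationary probability of River is 0.4444.

0.4444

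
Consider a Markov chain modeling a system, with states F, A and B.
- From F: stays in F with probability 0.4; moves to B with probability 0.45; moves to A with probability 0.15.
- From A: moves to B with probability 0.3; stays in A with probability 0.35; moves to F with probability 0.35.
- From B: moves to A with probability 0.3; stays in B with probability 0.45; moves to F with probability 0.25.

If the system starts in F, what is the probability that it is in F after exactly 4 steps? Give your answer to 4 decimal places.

0.3249

Propagate the distribution vector 4 steps from F.
After 0 steps: (1.0000, 0.0000, 0.0000)
After 1 step: (0.4000, 0.1500, 0.4500)
After 2 steps: (0.3250, 0.2475, 0.4275)
After 3 steps: (0.3235, 0.2636, 0.4129)
After 4 steps: (0.3249, 0.2647, 0.4105)
P(in F after 4 steps) = 0.3249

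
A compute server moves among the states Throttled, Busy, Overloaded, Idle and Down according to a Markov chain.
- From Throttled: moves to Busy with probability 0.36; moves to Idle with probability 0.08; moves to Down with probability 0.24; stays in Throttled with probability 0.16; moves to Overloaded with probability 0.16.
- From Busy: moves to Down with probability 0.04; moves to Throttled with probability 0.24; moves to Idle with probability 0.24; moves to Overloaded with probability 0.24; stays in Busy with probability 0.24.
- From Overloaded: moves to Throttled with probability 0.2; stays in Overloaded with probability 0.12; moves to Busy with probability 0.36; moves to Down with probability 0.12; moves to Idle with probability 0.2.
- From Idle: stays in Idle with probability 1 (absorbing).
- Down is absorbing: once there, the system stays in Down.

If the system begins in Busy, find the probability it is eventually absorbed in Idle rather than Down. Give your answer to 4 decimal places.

0.6665

Let h(s) be the probability of absorption at Idle starting from transient state s. Then h(Idle) = 1 and h(Down) = 0. By first-step analysis:
h(Throttled) = 0.16·h(Throttled) + 0.36·h(Busy) + 0.16·h(Overloaded) + 0.08·1 + 0.24·0
h(Busy) = 0.24·h(Throttled) + 0.24·h(Busy) + 0.24·h(Overloaded) + 0.24·1 + 0.04·0
h(Overloaded) = 0.2·h(Throttled) + 0.36·h(Busy) + 0.12·h(Overloaded) + 0.2·1 + 0.12·0
Solving: h(Throttled) = 0.4977, h(Busy) = 0.6665, h(Overloaded) = 0.6131.
Starting from Busy, the probability is 0.6665.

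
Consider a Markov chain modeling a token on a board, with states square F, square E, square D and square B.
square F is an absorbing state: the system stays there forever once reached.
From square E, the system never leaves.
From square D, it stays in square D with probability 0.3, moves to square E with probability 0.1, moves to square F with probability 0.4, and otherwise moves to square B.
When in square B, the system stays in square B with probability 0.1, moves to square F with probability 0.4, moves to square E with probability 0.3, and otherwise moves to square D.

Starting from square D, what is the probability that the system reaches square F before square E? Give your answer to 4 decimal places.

0.7458

Let h(s) be the probability of absorption at square F starting from transient state s. Then h(square F) = 1 and h(square E) = 0. By first-step analysis:
h(square D) = 0.4·1 + 0.1·0 + 0.3·h(square D) + 0.2·h(square B)
h(square B) = 0.4·1 + 0.3·0 + 0.2·h(square D) + 0.1·h(square B)
Solving: h(square D) = 0.7458, h(square B) = 0.6102.
Starting from square D, the probability is 0.7458.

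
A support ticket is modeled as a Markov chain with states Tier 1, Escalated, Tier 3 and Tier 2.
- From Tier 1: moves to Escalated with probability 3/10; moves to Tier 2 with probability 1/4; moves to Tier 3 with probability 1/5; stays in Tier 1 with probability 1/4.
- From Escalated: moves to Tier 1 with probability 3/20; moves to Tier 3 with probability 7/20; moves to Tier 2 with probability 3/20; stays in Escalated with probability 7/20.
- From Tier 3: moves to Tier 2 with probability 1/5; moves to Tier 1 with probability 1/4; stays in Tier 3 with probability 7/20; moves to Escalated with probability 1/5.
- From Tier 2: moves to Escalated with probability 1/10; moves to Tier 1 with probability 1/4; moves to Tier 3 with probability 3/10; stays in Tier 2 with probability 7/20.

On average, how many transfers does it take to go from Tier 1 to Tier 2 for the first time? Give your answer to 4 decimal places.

Let t(s) be the expected number of transfers to first reach Tier 2 from state s, with t(Tier 2) = 0. Conditioning on the first transfer:
t(Tier 1) = 1 + 0.25·t(Tier 1) + 0.3·t(Escalated) + 0.2·t(Tier 3)
t(Escalated) = 1 + 0.15·t(Tier 1) + 0.35·t(Escalated) + 0.35·t(Tier 3)
t(Tier 3) = 1 + 0.25·t(Tier 1) + 0.2·t(Escalated) + 0.35·t(Tier 3)
Solving: t(Tier 1) = 4.8276, t(Escalated) = 5.3705, t(Tier 3) = 5.0477.
Expected transfers from Tier 1 to Tier 2: 4.8276.

4.8276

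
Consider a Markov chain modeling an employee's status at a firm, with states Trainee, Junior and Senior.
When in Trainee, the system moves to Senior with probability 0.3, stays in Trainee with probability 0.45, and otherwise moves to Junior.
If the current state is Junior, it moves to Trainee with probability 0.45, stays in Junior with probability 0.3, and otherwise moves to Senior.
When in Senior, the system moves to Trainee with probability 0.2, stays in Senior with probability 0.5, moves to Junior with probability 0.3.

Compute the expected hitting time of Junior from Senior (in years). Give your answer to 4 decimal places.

Let t(s) be the expected number of years to first reach Junior from state s, with t(Junior) = 0. Conditioning on the first year:
t(Trainee) = 1 + 0.45·t(Trainee) + 0.3·t(Senior)
t(Senior) = 1 + 0.2·t(Trainee) + 0.5·t(Senior)
Solving: t(Trainee) = 3.7209, t(Senior) = 3.4884.
Expected years from Senior to Junior: 3.4884.

3.4884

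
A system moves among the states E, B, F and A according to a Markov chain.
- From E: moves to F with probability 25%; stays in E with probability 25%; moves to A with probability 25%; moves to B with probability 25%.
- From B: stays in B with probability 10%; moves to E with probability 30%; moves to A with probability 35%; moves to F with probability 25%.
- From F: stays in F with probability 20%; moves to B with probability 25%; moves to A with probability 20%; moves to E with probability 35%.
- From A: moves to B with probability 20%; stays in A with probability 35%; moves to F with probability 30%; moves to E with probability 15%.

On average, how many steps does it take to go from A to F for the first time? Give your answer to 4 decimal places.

3.5646

Let t(s) be the expected number of steps to first reach F from state s, with t(F) = 0. Conditioning on the first step:
t(E) = 1 + 0.25·t(E) + 0.25·t(B) + 0.25·t(A)
t(B) = 1 + 0.3·t(E) + 0.1·t(B) + 0.35·t(A)
t(A) = 1 + 0.15·t(E) + 0.2·t(B) + 0.35·t(A)
Solving: t(E) = 3.7732, t(B) = 3.7551, t(A) = 3.5646.
Expected steps from A to F: 3.5646.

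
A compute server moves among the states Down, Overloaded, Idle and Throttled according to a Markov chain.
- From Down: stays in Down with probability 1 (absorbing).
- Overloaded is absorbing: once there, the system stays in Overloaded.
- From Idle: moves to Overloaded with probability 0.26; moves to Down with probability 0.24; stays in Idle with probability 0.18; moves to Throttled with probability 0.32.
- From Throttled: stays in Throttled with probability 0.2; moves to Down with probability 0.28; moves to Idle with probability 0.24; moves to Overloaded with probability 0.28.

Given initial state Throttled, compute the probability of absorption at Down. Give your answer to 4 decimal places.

Let h(s) be the probability of absorption at Down starting from transient state s. Then h(Down) = 1 and h(Overloaded) = 0. By first-step analysis:
h(Idle) = 0.24·1 + 0.26·0 + 0.18·h(Idle) + 0.32·h(Throttled)
h(Throttled) = 0.28·1 + 0.28·0 + 0.24·h(Idle) + 0.2·h(Throttled)
Solving: h(Idle) = 0.4862, h(Throttled) = 0.4959.
Starting from Throttled, the probability is 0.4959.

0.4959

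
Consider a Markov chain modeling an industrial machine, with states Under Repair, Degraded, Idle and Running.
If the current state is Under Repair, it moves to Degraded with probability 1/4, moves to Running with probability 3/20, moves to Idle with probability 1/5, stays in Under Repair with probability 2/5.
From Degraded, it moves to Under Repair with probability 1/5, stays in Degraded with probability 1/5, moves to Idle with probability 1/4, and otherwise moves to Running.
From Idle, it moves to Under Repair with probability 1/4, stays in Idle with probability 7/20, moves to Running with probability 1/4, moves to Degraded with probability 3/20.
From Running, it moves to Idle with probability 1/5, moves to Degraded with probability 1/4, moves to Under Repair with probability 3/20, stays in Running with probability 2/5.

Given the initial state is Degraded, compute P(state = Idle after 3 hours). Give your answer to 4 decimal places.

Propagate the distribution vector 3 hours from Degraded.
After 0 hours: (0.0000, 1.0000, 0.0000, 0.0000)
After 1 hour: (0.2000, 0.2000, 0.2500, 0.3500)
After 2 hours: (0.2350, 0.2150, 0.2475, 0.3025)
After 3 hours: (0.2443, 0.2145, 0.2479, 0.2934)
P(in Idle after 3 hours) = 0.2479

0.2479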